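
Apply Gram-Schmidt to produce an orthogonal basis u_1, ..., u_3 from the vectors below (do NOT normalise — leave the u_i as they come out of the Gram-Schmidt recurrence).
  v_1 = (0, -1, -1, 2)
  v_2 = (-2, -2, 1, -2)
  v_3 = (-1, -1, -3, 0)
Orthogonal basis:
  u_1 = (0, -1, -1, 2)
  u_2 = (-2, -5/2, 1/2, -1)
  u_3 = (-11/23, 22/69, -170/69, -74/69)

Apply the Gram-Schmidt recurrence
  u_1 = v_1
  u_i = v_i − Σ_{j<i} ((v_i · u_j) / (u_j · u_j)) · u_j.

Step by step this gives:
  u_1 = (0, -1, -1, 2)
  u_2 = (-2, -5/2, 1/2, -1)
  u_3 = (-11/23, 22/69, -170/69, -74/69)

Orthogonality check:
  u_2 · u_1 = 0 (should be 0)
  u_3 · u_1 = 0 (should be 0)
  u_3 · u_2 = 0 (should be 0)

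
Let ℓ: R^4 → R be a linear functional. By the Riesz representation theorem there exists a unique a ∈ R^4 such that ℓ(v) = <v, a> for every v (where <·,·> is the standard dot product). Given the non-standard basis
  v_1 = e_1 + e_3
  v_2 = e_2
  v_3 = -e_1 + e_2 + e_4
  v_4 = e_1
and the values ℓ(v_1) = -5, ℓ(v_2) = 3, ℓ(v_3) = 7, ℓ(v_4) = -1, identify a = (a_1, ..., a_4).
a = (-1, 3, -4, 3)

Write a = (a_1, ..., a_4) in the standard basis. For each basis vector v_i, ℓ(v_i) = <v_i, a> is a linear equation in the a_j's. Collect the n equations into a matrix system V a = ℓ, where row i of V is v_i (expressed in the standard basis). Since V is invertible (lower-triangular with 1s on the diagonal, up to permutation), solve by back-substitution:
  V =
[[1, 0, 1, 0],
 [0, 1, 0, 0],
 [-1, 1, 0, 1],
 [1, 0, 0, 0]]
  V a = (-5, 3, 7, -1)
Solving gives a = (-1, 3, -4, 3).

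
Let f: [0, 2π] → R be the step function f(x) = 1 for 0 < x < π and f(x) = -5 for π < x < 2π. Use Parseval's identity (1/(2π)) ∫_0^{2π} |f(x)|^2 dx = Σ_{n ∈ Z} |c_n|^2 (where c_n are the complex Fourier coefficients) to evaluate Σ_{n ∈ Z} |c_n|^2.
Σ |c_n|^2 = 13

Parseval equates the L^2 energy of f (normalised by 1/(2π)) with the ℓ^2 sum of its Fourier coefficients: (1/(2π)) ∫_0^{2π} |f|^2 = Σ |c_n|^2.
Compute the left side: (1/(2π)) [∫_0^π 1^2 dx + ∫_π^{2π} (-5)^2 dx] = (1/(2π)) · (1π + 25π) = (1 + 25)/2 = 13.
So Σ_{n ∈ Z} |c_n|^2 = 13.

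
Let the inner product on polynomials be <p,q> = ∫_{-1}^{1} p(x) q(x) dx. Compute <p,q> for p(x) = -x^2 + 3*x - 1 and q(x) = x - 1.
<p,q> = 14/3

Expand the product: p(x)·q(x) = -x^3 + 4*x^2 - 4*x + 1.
∫_{-1}^{1} of each monomial x^k gives [2/(k+1) if k even, 0 if k odd]. Integrating term-by-term (or equivalently evaluating the antiderivative F(x) = -x^4/4 + 4*x^3/3 - 2*x^2 + x at the endpoints):
  F(1) − F(−1) = 1/12 − (-55/12) = 14/3.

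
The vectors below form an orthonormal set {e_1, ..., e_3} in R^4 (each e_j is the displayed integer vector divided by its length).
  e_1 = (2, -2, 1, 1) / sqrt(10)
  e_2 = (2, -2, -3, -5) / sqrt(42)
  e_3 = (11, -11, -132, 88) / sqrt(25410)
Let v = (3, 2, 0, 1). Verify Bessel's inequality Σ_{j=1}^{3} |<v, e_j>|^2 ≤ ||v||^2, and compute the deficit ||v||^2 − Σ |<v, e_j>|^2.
Σ |<v, e_j>|^2 = 3/2; ||v||^2 = 14; deficit = 25/2

Write each e_j = u_j / sqrt(<u_j, u_j>) where u_j is the displayed integer vector. Then <v, e_j> = <v, u_j> / sqrt(<u_j, u_j>), so |<v, e_j>|^2 = <v, u_j>^2 / <u_j, u_j>.
Coefficients: <v, e_1> = 3/sqrt(10), <v, e_2> = -3/sqrt(42), <v, e_3> = 99/sqrt(25410).
Square and sum: Σ |<v, e_j>|^2 = 3/2.
Compute ||v||^2 = v·v = 14.
Deficit = 14 − 3/2 = 25/2 ≥ 0, confirming Bessel's inequality. (The deficit equals ||v − Σ <v,e_j> e_j||^2, the squared distance from v to span{e_j}.)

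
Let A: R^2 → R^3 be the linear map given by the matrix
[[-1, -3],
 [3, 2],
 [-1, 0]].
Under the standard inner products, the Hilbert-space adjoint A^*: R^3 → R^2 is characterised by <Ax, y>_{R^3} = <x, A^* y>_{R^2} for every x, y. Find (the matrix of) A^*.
A^* = A^T =
[[-1, 3, -1],
 [-3, 2, 0]]

For real matrices with standard dot products, the defining identity <Ax, y> = <x, A^* y> gives (Ax)^T y = x^T (A^*) y, i.e. x^T A^T y = x^T (A^*) y. Since this holds for all x, y, we must have A^* = A^T. Therefore
A^* =
[[-1, 3, -1],
 [-3, 2, 0]].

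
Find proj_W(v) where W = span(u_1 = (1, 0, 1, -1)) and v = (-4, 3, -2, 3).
proj_W(v) = (-3, 0, -3, 3)

Set up U = [u_1 | ... | u_1] ∈ R^(4×1). The projector onto W = col(U) is P = U (U^T U)^(-1) U^T.
Compute U^T U =
  [3],
and U^T v = (-9).
Solve U^T U · c = U^T v for the coefficients: c = (-3). The projection is proj_W(v) = U c.
Check: (v - proj_W(v)) · u_1 = 0  (should be 0).
Result: proj_W(v) = (-3, 0, -3, 3).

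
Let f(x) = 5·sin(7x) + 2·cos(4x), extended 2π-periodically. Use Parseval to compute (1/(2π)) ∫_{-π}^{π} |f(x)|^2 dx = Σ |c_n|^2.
Σ |c_n|^2 = 29/2

Expand |f|^2 and use orthogonality of {sin(nx), cos(mx)} on [-π, π]:
  ∫_{-π}^{π} sin(nx)^2 dx = π, ∫ cos(mx)^2 dx = π, and cross terms integrate to 0.
So ∫_{-π}^{π} f(x)^2 dx = 5^2 · π + 2^2 · π = (25 + 4)π.
Divide by 2π: (25 + 4)/2 = 29/2.
By Parseval, this equals Σ |c_n|^2.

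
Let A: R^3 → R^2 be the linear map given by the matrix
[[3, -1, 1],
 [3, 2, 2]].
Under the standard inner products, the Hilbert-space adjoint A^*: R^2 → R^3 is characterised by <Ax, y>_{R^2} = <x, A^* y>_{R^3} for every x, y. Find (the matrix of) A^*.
A^* = A^T =
[[3, 3],
 [-1, 2],
 [1, 2]]

For real matrices with standard dot products, the defining identity <Ax, y> = <x, A^* y> gives (Ax)^T y = x^T (A^*) y, i.e. x^T A^T y = x^T (A^*) y. Since this holds for all x, y, we must have A^* = A^T. Therefore
A^* =
[[3, 3],
 [-1, 2],
 [1, 2]].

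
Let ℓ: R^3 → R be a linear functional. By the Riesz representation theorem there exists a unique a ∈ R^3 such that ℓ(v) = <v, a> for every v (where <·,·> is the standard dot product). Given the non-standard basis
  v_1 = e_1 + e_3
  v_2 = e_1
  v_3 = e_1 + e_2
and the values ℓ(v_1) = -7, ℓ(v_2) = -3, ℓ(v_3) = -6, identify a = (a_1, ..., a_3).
a = (-3, -3, -4)

Write a = (a_1, ..., a_3) in the standard basis. For each basis vector v_i, ℓ(v_i) = <v_i, a> is a linear equation in the a_j's. Collect the n equations into a matrix system V a = ℓ, where row i of V is v_i (expressed in the standard basis). Since V is invertible (lower-triangular with 1s on the diagonal, up to permutation), solve by back-substitution:
  V =
[[1, 0, 1],
 [1, 0, 0],
 [1, 1, 0]]
  V a = (-7, -3, -6)
Solving gives a = (-3, -3, -4).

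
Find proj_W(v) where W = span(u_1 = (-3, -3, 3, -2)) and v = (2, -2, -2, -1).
proj_W(v) = (12/31, 12/31, -12/31, 8/31)

Set up U = [u_1 | ... | u_1] ∈ R^(4×1). The projector onto W = col(U) is P = U (U^T U)^(-1) U^T.
Compute U^T U =
  [31],
and U^T v = (-4).
Solve U^T U · c = U^T v for the coefficients: c = (-4/31). The projection is proj_W(v) = U c.
Check: (v - proj_W(v)) · u_1 = 0  (should be 0).
Result: proj_W(v) = (12/31, 12/31, -12/31, 8/31).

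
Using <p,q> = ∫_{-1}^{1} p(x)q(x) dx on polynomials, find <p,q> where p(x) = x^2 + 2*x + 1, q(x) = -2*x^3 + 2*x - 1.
<p,q> = -8/5

Expand the product: p(x)·q(x) = -2*x^5 - 4*x^4 + 3*x^2 - 1.
∫_{-1}^{1} of each monomial x^k gives [2/(k+1) if k even, 0 if k odd]. Integrating term-by-term (or equivalently evaluating the antiderivative F(x) = -x^6/3 - 4*x^5/5 + x^3 - x at the endpoints):
  F(1) − F(−1) = -17/15 − (7/15) = -8/5.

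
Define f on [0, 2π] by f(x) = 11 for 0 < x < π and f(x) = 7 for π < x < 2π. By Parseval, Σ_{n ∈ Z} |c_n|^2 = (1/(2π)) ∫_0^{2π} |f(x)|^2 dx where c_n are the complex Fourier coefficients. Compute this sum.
Σ |c_n|^2 = 85

Parseval equates the L^2 energy of f (normalised by 1/(2π)) with the ℓ^2 sum of its Fourier coefficients: (1/(2π)) ∫_0^{2π} |f|^2 = Σ |c_n|^2.
Compute the left side: (1/(2π)) [∫_0^π 11^2 dx + ∫_π^{2π} 7^2 dx] = (1/(2π)) · (121π + 49π) = (121 + 49)/2 = 85.
So Σ_{n ∈ Z} |c_n|^2 = 85.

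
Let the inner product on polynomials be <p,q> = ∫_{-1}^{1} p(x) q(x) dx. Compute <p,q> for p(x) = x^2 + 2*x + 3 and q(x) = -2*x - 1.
<p,q> = -28/3

Expand the product: p(x)·q(x) = -2*x^3 - 5*x^2 - 8*x - 3.
∫_{-1}^{1} of each monomial x^k gives [2/(k+1) if k even, 0 if k odd]. Integrating term-by-term (or equivalently evaluating the antiderivative F(x) = -x^4/2 - 5*x^3/3 - 4*x^2 - 3*x at the endpoints):
  F(1) − F(−1) = -55/6 − (1/6) = -28/3.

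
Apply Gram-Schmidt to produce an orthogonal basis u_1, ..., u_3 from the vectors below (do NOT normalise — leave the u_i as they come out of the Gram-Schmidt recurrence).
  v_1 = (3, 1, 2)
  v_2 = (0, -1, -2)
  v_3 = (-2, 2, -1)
Orthogonal basis:
  u_1 = (3, 1, 2)
  u_2 = (15/14, -9/14, -9/7)
  u_3 = (0, 2, -1)

Apply the Gram-Schmidt recurrence
  u_1 = v_1
  u_i = v_i − Σ_{j<i} ((v_i · u_j) / (u_j · u_j)) · u_j.

Step by step this gives:
  u_1 = (3, 1, 2)
  u_2 = (15/14, -9/14, -9/7)
  u_3 = (0, 2, -1)

Orthogonality check:
  u_2 · u_1 = 0 (should be 0)
  u_3 · u_1 = 0 (should be 0)
  u_3 · u_2 = 0 (should be 0)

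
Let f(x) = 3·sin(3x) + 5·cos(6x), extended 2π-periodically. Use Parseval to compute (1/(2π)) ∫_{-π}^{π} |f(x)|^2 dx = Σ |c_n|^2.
Σ |c_n|^2 = 17

Expand |f|^2 and use orthogonality of {sin(nx), cos(mx)} on [-π, π]:
  ∫_{-π}^{π} sin(nx)^2 dx = π, ∫ cos(mx)^2 dx = π, and cross terms integrate to 0.
So ∫_{-π}^{π} f(x)^2 dx = 3^2 · π + 5^2 · π = (9 + 25)π.
Divide by 2π: (9 + 25)/2 = 17.
By Parseval, this equals Σ |c_n|^2.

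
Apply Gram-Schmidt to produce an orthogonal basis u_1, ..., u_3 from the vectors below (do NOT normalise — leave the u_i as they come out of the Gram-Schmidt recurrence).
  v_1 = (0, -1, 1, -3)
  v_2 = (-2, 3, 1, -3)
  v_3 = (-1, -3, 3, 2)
Orthogonal basis:
  u_1 = (0, -1, 1, -3)
  u_2 = (-2, 40/11, 4/11, -12/11)
  u_3 = (-106/51, -53/51, 163/51, 24/17)

Apply the Gram-Schmidt recurrence
  u_1 = v_1
  u_i = v_i − Σ_{j<i} ((v_i · u_j) / (u_j · u_j)) · u_j.

Step by step this gives:
  u_1 = (0, -1, 1, -3)
  u_2 = (-2, 40/11, 4/11, -12/11)
  u_3 = (-106/51, -53/51, 163/51, 24/17)

Orthogonality check:
  u_2 · u_1 = 0 (should be 0)
  u_3 · u_1 = 0 (should be 0)
  u_3 · u_2 = 0 (should be 0)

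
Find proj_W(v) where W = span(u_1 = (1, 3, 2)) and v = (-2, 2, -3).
proj_W(v) = (-1/7, -3/7, -2/7)

Set up U = [u_1 | ... | u_1] ∈ R^(3×1). The projector onto W = col(U) is P = U (U^T U)^(-1) U^T.
Compute U^T U =
  [14],
and U^T v = (-2).
Solve U^T U · c = U^T v for the coefficients: c = (-1/7). The projection is proj_W(v) = U c.
Check: (v - proj_W(v)) · u_1 = 0  (should be 0).
Result: proj_W(v) = (-1/7, -3/7, -2/7).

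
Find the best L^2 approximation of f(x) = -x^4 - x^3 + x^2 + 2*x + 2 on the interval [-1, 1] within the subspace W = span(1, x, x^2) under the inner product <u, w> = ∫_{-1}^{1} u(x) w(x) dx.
g(x) = x^2/7 + 7*x/5 + 73/35

The best approximation g ∈ W is the orthogonal projection of f onto W. Writing g = a_0 + a_1 x + a_2 x^2, the coefficients solve the normal equations G · a = b where
  G_{ij} = <φ_i, φ_j> and b_i = <f, φ_i>, with φ_0 = 1, φ_1 = x, φ_2 = x^2.
G =
  [2, 0, 2/3]
  [0, 2/3, 0]
  [2/3, 0, 2/5],
b = (64/15, 14/15, 152/105).
Solving gives a_0 = 73/35, a_1 = 7/5, a_2 = 1/7, so
  g(x) = x^2/7 + 7*x/5 + 73/35.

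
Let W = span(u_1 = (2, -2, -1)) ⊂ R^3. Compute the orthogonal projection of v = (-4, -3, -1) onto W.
proj_W(v) = (-2/9, 2/9, 1/9)

Set up U = [u_1 | ... | u_1] ∈ R^(3×1). The projector onto W = col(U) is P = U (U^T U)^(-1) U^T.
Compute U^T U =
  [9],
and U^T v = (-1).
Solve U^T U · c = U^T v for the coefficients: c = (-1/9). The projection is proj_W(v) = U c.
Check: (v - proj_W(v)) · u_1 = 0  (should be 0).
Result: proj_W(v) = (-2/9, 2/9, 1/9).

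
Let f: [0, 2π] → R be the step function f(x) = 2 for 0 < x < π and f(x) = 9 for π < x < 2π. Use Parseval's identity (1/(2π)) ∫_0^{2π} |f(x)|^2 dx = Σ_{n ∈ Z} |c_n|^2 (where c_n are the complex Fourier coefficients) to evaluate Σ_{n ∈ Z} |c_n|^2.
Σ |c_n|^2 = 85/2

Parseval equates the L^2 energy of f (normalised by 1/(2π)) with the ℓ^2 sum of its Fourier coefficients: (1/(2π)) ∫_0^{2π} |f|^2 = Σ |c_n|^2.
Compute the left side: (1/(2π)) [∫_0^π 2^2 dx + ∫_π^{2π} 9^2 dx] = (1/(2π)) · (4π + 81π) = (4 + 81)/2 = 85/2.
So Σ_{n ∈ Z} |c_n|^2 = 85/2.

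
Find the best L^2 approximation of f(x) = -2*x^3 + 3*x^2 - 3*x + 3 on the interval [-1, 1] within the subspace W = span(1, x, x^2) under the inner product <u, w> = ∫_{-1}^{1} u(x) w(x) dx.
g(x) = 3*x^2 - 21*x/5 + 3

The best approximation g ∈ W is the orthogonal projection of f onto W. Writing g = a_0 + a_1 x + a_2 x^2, the coefficients solve the normal equations G · a = b where
  G_{ij} = <φ_i, φ_j> and b_i = <f, φ_i>, with φ_0 = 1, φ_1 = x, φ_2 = x^2.
G =
  [2, 0, 2/3]
  [0, 2/3, 0]
  [2/3, 0, 2/5],
b = (8, -14/5, 16/5).
Solving gives a_0 = 3, a_1 = -21/5, a_2 = 3, so
  g(x) = 3*x^2 - 21*x/5 + 3.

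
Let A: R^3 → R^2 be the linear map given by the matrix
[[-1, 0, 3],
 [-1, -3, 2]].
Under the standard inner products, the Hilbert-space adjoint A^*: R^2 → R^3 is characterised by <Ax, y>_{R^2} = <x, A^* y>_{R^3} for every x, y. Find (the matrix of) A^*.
A^* = A^T =
[[-1, -1],
 [0, -3],
 [3, 2]]

For real matrices with standard dot products, the defining identity <Ax, y> = <x, A^* y> gives (Ax)^T y = x^T (A^*) y, i.e. x^T A^T y = x^T (A^*) y. Since this holds for all x, y, we must have A^* = A^T. Therefore
A^* =
[[-1, -1],
 [0, -3],
 [3, 2]].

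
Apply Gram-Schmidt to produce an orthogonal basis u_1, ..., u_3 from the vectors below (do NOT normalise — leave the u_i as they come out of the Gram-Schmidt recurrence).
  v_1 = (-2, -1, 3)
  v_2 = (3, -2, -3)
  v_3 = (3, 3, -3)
Orthogonal basis:
  u_1 = (-2, -1, 3)
  u_2 = (8/7, -41/14, -3/14)
  u_3 = (135/139, 45/139, 105/139)

Apply the Gram-Schmidt recurrence
  u_1 = v_1
  u_i = v_i − Σ_{j<i} ((v_i · u_j) / (u_j · u_j)) · u_j.

Step by step this gives:
  u_1 = (-2, -1, 3)
  u_2 = (8/7, -41/14, -3/14)
  u_3 = (135/139, 45/139, 105/139)

Orthogonality check:
  u_2 · u_1 = 0 (should be 0)
  u_3 · u_1 = 0 (should be 0)
  u_3 · u_2 = 0 (should be 0)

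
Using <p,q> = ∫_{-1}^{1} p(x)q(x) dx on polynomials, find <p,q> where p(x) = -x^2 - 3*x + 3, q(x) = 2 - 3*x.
<p,q> = 50/3

Expand the product: p(x)·q(x) = 3*x^3 + 7*x^2 - 15*x + 6.
∫_{-1}^{1} of each monomial x^k gives [2/(k+1) if k even, 0 if k odd]. Integrating term-by-term (or equivalently evaluating the antiderivative F(x) = 3*x^4/4 + 7*x^3/3 - 15*x^2/2 + 6*x at the endpoints):
  F(1) − F(−1) = 19/12 − (-181/12) = 50/3.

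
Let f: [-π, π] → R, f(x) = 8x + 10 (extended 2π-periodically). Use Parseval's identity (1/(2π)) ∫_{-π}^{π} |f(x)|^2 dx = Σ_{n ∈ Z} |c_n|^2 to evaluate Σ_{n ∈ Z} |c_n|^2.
Σ |c_n|^2 = 64π^2/3 + 100

Expand and integrate term by term over [-π, π]:
  ∫ (8x)^2 dx = 64·(2π^3/3); ∫ 2·8·(10)·x dx = 0 (odd integrand); ∫ 10^2 dx = 100·2π.
So (1/(2π)) ∫_{-π}^{π} (8x + 10)^2 dx = 64π^2/3 + 100 = 64π^2/3 + 100.
Parseval ⇒ Σ |c_n|^2 = 64π^2/3 + 100.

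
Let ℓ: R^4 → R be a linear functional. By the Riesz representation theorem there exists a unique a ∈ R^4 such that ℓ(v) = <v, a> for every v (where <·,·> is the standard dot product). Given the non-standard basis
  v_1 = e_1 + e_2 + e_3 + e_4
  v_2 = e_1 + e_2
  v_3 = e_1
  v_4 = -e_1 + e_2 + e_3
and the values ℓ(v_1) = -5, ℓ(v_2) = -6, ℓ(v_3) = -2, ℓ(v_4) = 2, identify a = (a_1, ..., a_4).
a = (-2, -4, 4, -3)

Write a = (a_1, ..., a_4) in the standard basis. For each basis vector v_i, ℓ(v_i) = <v_i, a> is a linear equation in the a_j's. Collect the n equations into a matrix system V a = ℓ, where row i of V is v_i (expressed in the standard basis). Since V is invertible (lower-triangular with 1s on the diagonal, up to permutation), solve by back-substitution:
  V =
[[1, 1, 1, 1],
 [1, 1, 0, 0],
 [1, 0, 0, 0],
 [-1, 1, 1, 0]]
  V a = (-5, -6, -2, 2)
Solving gives a = (-2, -4, 4, -3).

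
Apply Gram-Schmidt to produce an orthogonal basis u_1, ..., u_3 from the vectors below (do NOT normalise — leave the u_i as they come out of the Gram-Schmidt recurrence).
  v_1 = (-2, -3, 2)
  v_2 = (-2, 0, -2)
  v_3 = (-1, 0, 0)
Orthogonal basis:
  u_1 = (-2, -3, 2)
  u_2 = (-2, 0, -2)
  u_3 = (-9/34, 6/17, 9/34)

Apply the Gram-Schmidt recurrence
  u_1 = v_1
  u_i = v_i − Σ_{j<i} ((v_i · u_j) / (u_j · u_j)) · u_j.

Step by step this gives:
  u_1 = (-2, -3, 2)
  u_2 = (-2, 0, -2)
  u_3 = (-9/34, 6/17, 9/34)

Orthogonality check:
  u_2 · u_1 = 0 (should be 0)
  u_3 · u_1 = 0 (should be 0)
  u_3 · u_2 = 0 (should be 0)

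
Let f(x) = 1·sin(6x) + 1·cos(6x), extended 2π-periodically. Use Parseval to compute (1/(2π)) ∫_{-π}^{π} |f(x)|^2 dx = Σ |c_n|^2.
Σ |c_n|^2 = 1

Expand |f|^2 and use orthogonality of {sin(nx), cos(mx)} on [-π, π]:
  ∫_{-π}^{π} sin(nx)^2 dx = π, ∫ cos(mx)^2 dx = π, and cross terms integrate to 0.
So ∫_{-π}^{π} f(x)^2 dx = 1^2 · π + 1^2 · π = (1 + 1)π.
Divide by 2π: (1 + 1)/2 = 1.
By Parseval, this equals Σ |c_n|^2.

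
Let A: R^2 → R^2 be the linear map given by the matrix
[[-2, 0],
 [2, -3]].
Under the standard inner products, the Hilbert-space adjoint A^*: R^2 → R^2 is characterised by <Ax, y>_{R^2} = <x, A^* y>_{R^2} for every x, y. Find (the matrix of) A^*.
A^* = A^T =
[[-2, 2],
 [0, -3]]

For real matrices with standard dot products, the defining identity <Ax, y> = <x, A^* y> gives (Ax)^T y = x^T (A^*) y, i.e. x^T A^T y = x^T (A^*) y. Since this holds for all x, y, we must have A^* = A^T. Therefore
A^* =
[[-2, 2],
 [0, -3]].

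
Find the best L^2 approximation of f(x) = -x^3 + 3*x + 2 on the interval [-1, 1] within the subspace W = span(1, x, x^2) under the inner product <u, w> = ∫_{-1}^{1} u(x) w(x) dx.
g(x) = 12*x/5 + 2

The best approximation g ∈ W is the orthogonal projection of f onto W. Writing g = a_0 + a_1 x + a_2 x^2, the coefficients solve the normal equations G · a = b where
  G_{ij} = <φ_i, φ_j> and b_i = <f, φ_i>, with φ_0 = 1, φ_1 = x, φ_2 = x^2.
G =
  [2, 0, 2/3]
  [0, 2/3, 0]
  [2/3, 0, 2/5],
b = (4, 8/5, 4/3).
Solving gives a_0 = 2, a_1 = 12/5, a_2 = 0, so
  g(x) = 12*x/5 + 2.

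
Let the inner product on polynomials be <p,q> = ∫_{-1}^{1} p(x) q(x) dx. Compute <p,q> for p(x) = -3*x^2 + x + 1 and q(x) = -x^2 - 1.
<p,q> = 8/15

Expand the product: p(x)·q(x) = 3*x^4 - x^3 + 2*x^2 - x - 1.
∫_{-1}^{1} of each monomial x^k gives [2/(k+1) if k even, 0 if k odd]. Integrating term-by-term (or equivalently evaluating the antiderivative F(x) = 3*x^5/5 - x^4/4 + 2*x^3/3 - x^2/2 - x at the endpoints):
  F(1) − F(−1) = -29/60 − (-61/60) = 8/15.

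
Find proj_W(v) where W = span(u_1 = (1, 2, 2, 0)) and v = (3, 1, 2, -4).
proj_W(v) = (1, 2, 2, 0)

Set up U = [u_1 | ... | u_1] ∈ R^(4×1). The projector onto W = col(U) is P = U (U^T U)^(-1) U^T.
Compute U^T U =
  [9],
and U^T v = (9).
Solve U^T U · c = U^T v for the coefficients: c = (1). The projection is proj_W(v) = U c.
Check: (v - proj_W(v)) · u_1 = 0  (should be 0).
Result: proj_W(v) = (1, 2, 2, 0).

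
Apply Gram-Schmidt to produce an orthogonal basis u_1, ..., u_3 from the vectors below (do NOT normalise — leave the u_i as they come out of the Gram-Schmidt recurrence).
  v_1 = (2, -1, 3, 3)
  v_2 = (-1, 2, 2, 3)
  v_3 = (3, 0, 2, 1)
Orthogonal basis:
  u_1 = (2, -1, 3, 3)
  u_2 = (-45/23, 57/23, 13/23, 36/23)
  u_3 = (354/293, 372/293, 54/293, -166/293)

Apply the Gram-Schmidt recurrence
  u_1 = v_1
  u_i = v_i − Σ_{j<i} ((v_i · u_j) / (u_j · u_j)) · u_j.

Step by step this gives:
  u_1 = (2, -1, 3, 3)
  u_2 = (-45/23, 57/23, 13/23, 36/23)
  u_3 = (354/293, 372/293, 54/293, -166/293)

Orthogonality check:
  u_2 · u_1 = 0 (should be 0)
  u_3 · u_1 = 0 (should be 0)
  u_3 · u_2 = 0 (should be 0)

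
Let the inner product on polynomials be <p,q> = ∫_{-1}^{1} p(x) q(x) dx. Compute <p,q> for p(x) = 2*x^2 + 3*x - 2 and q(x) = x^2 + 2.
<p,q> = -88/15

Expand the product: p(x)·q(x) = 2*x^4 + 3*x^3 + 2*x^2 + 6*x - 4.
∫_{-1}^{1} of each monomial x^k gives [2/(k+1) if k even, 0 if k odd]. Integrating term-by-term (or equivalently evaluating the antiderivative F(x) = 2*x^5/5 + 3*x^4/4 + 2*x^3/3 + 3*x^2 - 4*x at the endpoints):
  F(1) − F(−1) = 49/60 − (401/60) = -88/15.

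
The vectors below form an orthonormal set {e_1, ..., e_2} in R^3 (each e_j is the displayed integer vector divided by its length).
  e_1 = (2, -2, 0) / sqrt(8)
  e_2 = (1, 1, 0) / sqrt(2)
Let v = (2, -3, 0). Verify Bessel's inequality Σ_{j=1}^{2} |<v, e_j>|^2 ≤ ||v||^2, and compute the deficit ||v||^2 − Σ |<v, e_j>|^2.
Σ |<v, e_j>|^2 = 13; ||v||^2 = 13; deficit = 0

Write each e_j = u_j / sqrt(<u_j, u_j>) where u_j is the displayed integer vector. Then <v, e_j> = <v, u_j> / sqrt(<u_j, u_j>), so |<v, e_j>|^2 = <v, u_j>^2 / <u_j, u_j>.
Coefficients: <v, e_1> = 10/sqrt(8), <v, e_2> = -1/sqrt(2).
Square and sum: Σ |<v, e_j>|^2 = 13.
Compute ||v||^2 = v·v = 13.
Deficit = 13 − 13 = 0 ≥ 0, confirming Bessel's inequality. (The deficit equals ||v − Σ <v,e_j> e_j||^2, the squared distance from v to span{e_j}.)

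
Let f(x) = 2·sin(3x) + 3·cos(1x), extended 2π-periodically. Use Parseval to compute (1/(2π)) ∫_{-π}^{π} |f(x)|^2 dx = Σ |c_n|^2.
Σ |c_n|^2 = 13/2

Expand |f|^2 and use orthogonality of {sin(nx), cos(mx)} on [-π, π]:
  ∫_{-π}^{π} sin(nx)^2 dx = π, ∫ cos(mx)^2 dx = π, and cross terms integrate to 0.
So ∫_{-π}^{π} f(x)^2 dx = 2^2 · π + 3^2 · π = (4 + 9)π.
Divide by 2π: (4 + 9)/2 = 13/2.
By Parseval, this equals Σ |c_n|^2.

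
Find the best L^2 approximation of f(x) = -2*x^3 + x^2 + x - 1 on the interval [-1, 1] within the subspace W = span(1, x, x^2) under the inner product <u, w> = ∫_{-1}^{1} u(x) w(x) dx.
g(x) = x^2 - x/5 - 1

The best approximation g ∈ W is the orthogonal projection of f onto W. Writing g = a_0 + a_1 x + a_2 x^2, the coefficients solve the normal equations G · a = b where
  G_{ij} = <φ_i, φ_j> and b_i = <f, φ_i>, with φ_0 = 1, φ_1 = x, φ_2 = x^2.
G =
  [2, 0, 2/3]
  [0, 2/3, 0]
  [2/3, 0, 2/5],
b = (-4/3, -2/15, -4/15).
Solving gives a_0 = -1, a_1 = -1/5, a_2 = 1, so
  g(x) = x^2 - x/5 - 1.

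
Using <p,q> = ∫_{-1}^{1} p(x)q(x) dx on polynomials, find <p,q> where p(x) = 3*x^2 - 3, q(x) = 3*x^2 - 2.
<p,q> = 28/5

Expand the product: p(x)·q(x) = 9*x^4 - 15*x^2 + 6.
∫_{-1}^{1} of each monomial x^k gives [2/(k+1) if k even, 0 if k odd]. Integrating term-by-term (or equivalently evaluating the antiderivative F(x) = 9*x^5/5 - 5*x^3 + 6*x at the endpoints):
  F(1) − F(−1) = 14/5 − (-14/5) = 28/5.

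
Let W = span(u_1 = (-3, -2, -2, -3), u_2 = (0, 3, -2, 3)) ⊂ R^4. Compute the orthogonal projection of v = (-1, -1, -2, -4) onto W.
proj_W(v) = (-93/41, -77/41, -52/41, -108/41)

Set up U = [u_1 | ... | u_2] ∈ R^(4×2). The projector onto W = col(U) is P = U (U^T U)^(-1) U^T.
Compute U^T U =
  [26, -11]
  [-11, 22],
and U^T v = (21, -11).
Solve U^T U · c = U^T v for the coefficients: c = (31/41, -5/41). The projection is proj_W(v) = U c.
Check: (v - proj_W(v)) · u_1 = 0  (should be 0).
Check: (v - proj_W(v)) · u_2 = 0  (should be 0).
Result: proj_W(v) = (-93/41, -77/41, -52/41, -108/41).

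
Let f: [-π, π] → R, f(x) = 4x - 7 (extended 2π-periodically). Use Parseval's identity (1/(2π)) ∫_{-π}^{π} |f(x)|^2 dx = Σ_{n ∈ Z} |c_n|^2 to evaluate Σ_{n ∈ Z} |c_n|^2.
Σ |c_n|^2 = 16π^2/3 + 49

Expand and integrate term by term over [-π, π]:
  ∫ (4x)^2 dx = 16·(2π^3/3); ∫ 2·4·(-7)·x dx = 0 (odd integrand); ∫ (-7)^2 dx = 49·2π.
So (1/(2π)) ∫_{-π}^{π} (4x - 7)^2 dx = 16π^2/3 + 49 = 16π^2/3 + 49.
Parseval ⇒ Σ |c_n|^2 = 16π^2/3 + 49.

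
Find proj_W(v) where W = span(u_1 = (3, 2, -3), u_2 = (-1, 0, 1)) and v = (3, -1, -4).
proj_W(v) = (7/2, -1, -7/2)

Set up U = [u_1 | ... | u_2] ∈ R^(3×2). The projector onto W = col(U) is P = U (U^T U)^(-1) U^T.
Compute U^T U =
  [22, -6]
  [-6, 2],
and U^T v = (19, -7).
Solve U^T U · c = U^T v for the coefficients: c = (-1/2, -5). The projection is proj_W(v) = U c.
Check: (v - proj_W(v)) · u_1 = 0  (should be 0).
Check: (v - proj_W(v)) · u_2 = 0  (should be 0).
Result: proj_W(v) = (7/2, -1, -7/2).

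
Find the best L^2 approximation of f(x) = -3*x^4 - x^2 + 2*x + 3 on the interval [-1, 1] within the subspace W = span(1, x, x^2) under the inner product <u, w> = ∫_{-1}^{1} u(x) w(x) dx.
g(x) = -25*x^2/7 + 2*x + 114/35

The best approximation g ∈ W is the orthogonal projection of f onto W. Writing g = a_0 + a_1 x + a_2 x^2, the coefficients solve the normal equations G · a = b where
  G_{ij} = <φ_i, φ_j> and b_i = <f, φ_i>, with φ_0 = 1, φ_1 = x, φ_2 = x^2.
G =
  [2, 0, 2/3]
  [0, 2/3, 0]
  [2/3, 0, 2/5],
b = (62/15, 4/3, 26/35).
Solving gives a_0 = 114/35, a_1 = 2, a_2 = -25/7, so
  g(x) = -25*x^2/7 + 2*x + 114/35.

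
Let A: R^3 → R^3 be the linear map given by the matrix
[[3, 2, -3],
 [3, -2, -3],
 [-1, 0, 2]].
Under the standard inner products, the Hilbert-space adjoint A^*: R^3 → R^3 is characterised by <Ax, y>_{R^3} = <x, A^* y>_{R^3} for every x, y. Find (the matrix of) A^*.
A^* = A^T =
[[3, 3, -1],
 [2, -2, 0],
 [-3, -3, 2]]

For real matrices with standard dot products, the defining identity <Ax, y> = <x, A^* y> gives (Ax)^T y = x^T (A^*) y, i.e. x^T A^T y = x^T (A^*) y. Since this holds for all x, y, we must have A^* = A^T. Therefore
A^* =
[[3, 3, -1],
 [2, -2, 0],
 [-3, -3, 2]].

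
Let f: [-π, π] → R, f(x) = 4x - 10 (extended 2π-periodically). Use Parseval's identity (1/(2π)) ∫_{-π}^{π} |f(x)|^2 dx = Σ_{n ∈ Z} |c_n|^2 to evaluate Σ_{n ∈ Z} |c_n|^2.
Σ |c_n|^2 = 16π^2/3 + 100

Expand and integrate term by term over [-π, π]:
  ∫ (4x)^2 dx = 16·(2π^3/3); ∫ 2·4·(-10)·x dx = 0 (odd integrand); ∫ (-10)^2 dx = 100·2π.
So (1/(2π)) ∫_{-π}^{π} (4x - 10)^2 dx = 16π^2/3 + 100 = 16π^2/3 + 100.
Parseval ⇒ Σ |c_n|^2 = 16π^2/3 + 100.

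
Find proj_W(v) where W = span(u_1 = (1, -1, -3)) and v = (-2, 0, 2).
proj_W(v) = (-8/11, 8/11, 24/11)

Set up U = [u_1 | ... | u_1] ∈ R^(3×1). The projector onto W = col(U) is P = U (U^T U)^(-1) U^T.
Compute U^T U =
  [11],
and U^T v = (-8).
Solve U^T U · c = U^T v for the coefficients: c = (-8/11). The projection is proj_W(v) = U c.
Check: (v - proj_W(v)) · u_1 = 0  (should be 0).
Result: proj_W(v) = (-8/11, 8/11, 24/11).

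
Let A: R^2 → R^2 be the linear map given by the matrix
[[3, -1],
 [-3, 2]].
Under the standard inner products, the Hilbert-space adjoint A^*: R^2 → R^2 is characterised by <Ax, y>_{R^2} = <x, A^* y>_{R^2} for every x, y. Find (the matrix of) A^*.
A^* = A^T =
[[3, -3],
 [-1, 2]]

For real matrices with standard dot products, the defining identity <Ax, y> = <x, A^* y> gives (Ax)^T y = x^T (A^*) y, i.e. x^T A^T y = x^T (A^*) y. Since this holds for all x, y, we must have A^* = A^T. Therefore
A^* =
[[3, -3],
 [-1, 2]].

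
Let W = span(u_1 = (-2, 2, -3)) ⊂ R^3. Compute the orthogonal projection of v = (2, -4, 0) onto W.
proj_W(v) = (24/17, -24/17, 36/17)

Set up U = [u_1 | ... | u_1] ∈ R^(3×1). The projector onto W = col(U) is P = U (U^T U)^(-1) U^T.
Compute U^T U =
  [17],
and U^T v = (-12).
Solve U^T U · c = U^T v for the coefficients: c = (-12/17). The projection is proj_W(v) = U c.
Check: (v - proj_W(v)) · u_1 = 0  (should be 0).
Result: proj_W(v) = (24/17, -24/17, 36/17).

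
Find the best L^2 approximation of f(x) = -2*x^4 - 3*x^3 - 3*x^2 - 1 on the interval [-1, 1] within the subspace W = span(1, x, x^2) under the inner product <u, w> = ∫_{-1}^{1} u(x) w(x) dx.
g(x) = -33*x^2/7 - 9*x/5 - 29/35

The best approximation g ∈ W is the orthogonal projection of f onto W. Writing g = a_0 + a_1 x + a_2 x^2, the coefficients solve the normal equations G · a = b where
  G_{ij} = <φ_i, φ_j> and b_i = <f, φ_i>, with φ_0 = 1, φ_1 = x, φ_2 = x^2.
G =
  [2, 0, 2/3]
  [0, 2/3, 0]
  [2/3, 0, 2/5],
b = (-24/5, -6/5, -256/105).
Solving gives a_0 = -29/35, a_1 = -9/5, a_2 = -33/7, so
  g(x) = -33*x^2/7 - 9*x/5 - 29/35.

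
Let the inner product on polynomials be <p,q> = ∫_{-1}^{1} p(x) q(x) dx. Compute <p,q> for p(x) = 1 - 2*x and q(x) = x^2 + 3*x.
<p,q> = -10/3

Expand the product: p(x)·q(x) = -2*x^3 - 5*x^2 + 3*x.
∫_{-1}^{1} of each monomial x^k gives [2/(k+1) if k even, 0 if k odd]. Integrating term-by-term (or equivalently evaluating the antiderivative F(x) = -x^4/2 - 5*x^3/3 + 3*x^2/2 at the endpoints):
  F(1) − F(−1) = -2/3 − (8/3) = -10/3.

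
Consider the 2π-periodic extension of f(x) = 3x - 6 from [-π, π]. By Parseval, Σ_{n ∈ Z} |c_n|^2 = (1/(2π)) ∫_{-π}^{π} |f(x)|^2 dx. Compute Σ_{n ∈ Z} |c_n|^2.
Σ |c_n|^2 = 3π^2 + 36

Expand and integrate term by term over [-π, π]:
  ∫ (3x)^2 dx = 9·(2π^3/3); ∫ 2·3·(-6)·x dx = 0 (odd integrand); ∫ (-6)^2 dx = 36·2π.
So (1/(2π)) ∫_{-π}^{π} (3x - 6)^2 dx = 9π^2/3 + 36 = 3π^2 + 36.
Parseval ⇒ Σ |c_n|^2 = 3π^2 + 36.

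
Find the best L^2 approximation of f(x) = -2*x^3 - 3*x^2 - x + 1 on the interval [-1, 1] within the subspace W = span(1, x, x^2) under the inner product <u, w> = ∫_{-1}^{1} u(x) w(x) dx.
g(x) = -3*x^2 - 11*x/5 + 1

The best approximation g ∈ W is the orthogonal projection of f onto W. Writing g = a_0 + a_1 x + a_2 x^2, the coefficients solve the normal equations G · a = b where
  G_{ij} = <φ_i, φ_j> and b_i = <f, φ_i>, with φ_0 = 1, φ_1 = x, φ_2 = x^2.
G =
  [2, 0, 2/3]
  [0, 2/3, 0]
  [2/3, 0, 2/5],
b = (0, -22/15, -8/15).
Solving gives a_0 = 1, a_1 = -11/5, a_2 = -3, so
  g(x) = -3*x^2 - 11*x/5 + 1.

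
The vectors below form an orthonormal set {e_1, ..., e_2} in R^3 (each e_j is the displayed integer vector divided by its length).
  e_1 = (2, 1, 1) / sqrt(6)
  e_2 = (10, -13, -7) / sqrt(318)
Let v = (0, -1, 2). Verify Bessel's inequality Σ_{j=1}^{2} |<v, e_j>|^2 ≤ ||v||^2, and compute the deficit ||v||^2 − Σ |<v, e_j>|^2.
Σ |<v, e_j>|^2 = 9/53; ||v||^2 = 5; deficit = 256/53

Write each e_j = u_j / sqrt(<u_j, u_j>) where u_j is the displayed integer vector. Then <v, e_j> = <v, u_j> / sqrt(<u_j, u_j>), so |<v, e_j>|^2 = <v, u_j>^2 / <u_j, u_j>.
Coefficients: <v, e_1> = 1/sqrt(6), <v, e_2> = -1/sqrt(318).
Square and sum: Σ |<v, e_j>|^2 = 9/53.
Compute ||v||^2 = v·v = 5.
Deficit = 5 − 9/53 = 256/53 ≥ 0, confirming Bessel's inequality. (The deficit equals ||v − Σ <v,e_j> e_j||^2, the squared distance from v to span{e_j}.)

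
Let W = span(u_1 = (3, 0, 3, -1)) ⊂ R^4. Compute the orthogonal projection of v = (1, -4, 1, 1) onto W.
proj_W(v) = (15/19, 0, 15/19, -5/19)

Set up U = [u_1 | ... | u_1] ∈ R^(4×1). The projector onto W = col(U) is P = U (U^T U)^(-1) U^T.
Compute U^T U =
  [19],
and U^T v = (5).
Solve U^T U · c = U^T v for the coefficients: c = (5/19). The projection is proj_W(v) = U c.
Check: (v - proj_W(v)) · u_1 = 0  (should be 0).
Result: proj_W(v) = (15/19, 0, 15/19, -5/19).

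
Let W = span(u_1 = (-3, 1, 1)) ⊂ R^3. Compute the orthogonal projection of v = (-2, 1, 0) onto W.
proj_W(v) = (-21/11, 7/11, 7/11)

Set up U = [u_1 | ... | u_1] ∈ R^(3×1). The projector onto W = col(U) is P = U (U^T U)^(-1) U^T.
Compute U^T U =
  [11],
and U^T v = (7).
Solve U^T U · c = U^T v for the coefficients: c = (7/11). The projection is proj_W(v) = U c.
Check: (v - proj_W(v)) · u_1 = 0  (should be 0).
Result: proj_W(v) = (-21/11, 7/11, 7/11).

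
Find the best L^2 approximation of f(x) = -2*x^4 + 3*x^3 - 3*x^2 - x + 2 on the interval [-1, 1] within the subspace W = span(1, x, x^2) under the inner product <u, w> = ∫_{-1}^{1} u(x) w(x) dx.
g(x) = -33*x^2/7 + 4*x/5 + 76/35

The best approximation g ∈ W is the orthogonal projection of f onto W. Writing g = a_0 + a_1 x + a_2 x^2, the coefficients solve the normal equations G · a = b where
  G_{ij} = <φ_i, φ_j> and b_i = <f, φ_i>, with φ_0 = 1, φ_1 = x, φ_2 = x^2.
G =
  [2, 0, 2/3]
  [0, 2/3, 0]
  [2/3, 0, 2/5],
b = (6/5, 8/15, -46/105).
Solving gives a_0 = 76/35, a_1 = 4/5, a_2 = -33/7, so
  g(x) = -33*x^2/7 + 4*x/5 + 76/35.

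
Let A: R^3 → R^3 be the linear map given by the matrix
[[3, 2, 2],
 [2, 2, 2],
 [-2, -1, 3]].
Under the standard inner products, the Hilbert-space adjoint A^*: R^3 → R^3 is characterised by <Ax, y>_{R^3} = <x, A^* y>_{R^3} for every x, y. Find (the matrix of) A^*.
A^* = A^T =
[[3, 2, -2],
 [2, 2, -1],
 [2, 2, 3]]

For real matrices with standard dot products, the defining identity <Ax, y> = <x, A^* y> gives (Ax)^T y = x^T (A^*) y, i.e. x^T A^T y = x^T (A^*) y. Since this holds for all x, y, we must have A^* = A^T. Therefore
A^* =
[[3, 2, -2],
 [2, 2, -1],
 [2, 2, 3]].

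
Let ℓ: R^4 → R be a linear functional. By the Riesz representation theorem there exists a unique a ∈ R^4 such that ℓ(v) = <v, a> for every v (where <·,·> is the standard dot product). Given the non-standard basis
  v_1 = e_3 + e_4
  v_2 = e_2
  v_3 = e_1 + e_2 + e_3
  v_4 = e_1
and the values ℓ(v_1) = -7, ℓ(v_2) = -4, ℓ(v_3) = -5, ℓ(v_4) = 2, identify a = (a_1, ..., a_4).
a = (2, -4, -3, -4)

Write a = (a_1, ..., a_4) in the standard basis. For each basis vector v_i, ℓ(v_i) = <v_i, a> is a linear equation in the a_j's. Collect the n equations into a matrix system V a = ℓ, where row i of V is v_i (expressed in the standard basis). Since V is invertible (lower-triangular with 1s on the diagonal, up to permutation), solve by back-substitution:
  V =
[[0, 0, 1, 1],
 [0, 1, 0, 0],
 [1, 1, 1, 0],
 [1, 0, 0, 0]]
  V a = (-7, -4, -5, 2)
Solving gives a = (2, -4, -3, -4).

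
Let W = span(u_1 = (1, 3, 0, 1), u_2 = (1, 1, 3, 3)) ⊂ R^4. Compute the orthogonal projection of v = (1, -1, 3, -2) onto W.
proj_W(v) = (-40/171, -242/171, 61/57, 82/171)

Set up U = [u_1 | ... | u_2] ∈ R^(4×2). The projector onto W = col(U) is P = U (U^T U)^(-1) U^T.
Compute U^T U =
  [11, 7]
  [7, 20],
and U^T v = (-4, 3).
Solve U^T U · c = U^T v for the coefficients: c = (-101/171, 61/171). The projection is proj_W(v) = U c.
Check: (v - proj_W(v)) · u_1 = 0  (should be 0).
Check: (v - proj_W(v)) · u_2 = 0  (should be 0).
Result: proj_W(v) = (-40/171, -242/171, 61/57, 82/171).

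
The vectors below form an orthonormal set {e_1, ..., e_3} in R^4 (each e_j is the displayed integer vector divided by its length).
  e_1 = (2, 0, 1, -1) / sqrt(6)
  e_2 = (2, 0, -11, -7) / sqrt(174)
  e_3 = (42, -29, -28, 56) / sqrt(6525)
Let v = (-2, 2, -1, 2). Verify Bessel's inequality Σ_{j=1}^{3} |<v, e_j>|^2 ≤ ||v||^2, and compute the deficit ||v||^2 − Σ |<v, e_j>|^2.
Σ |<v, e_j>|^2 = 1901/225; ||v||^2 = 13; deficit = 1024/225

Write each e_j = u_j / sqrt(<u_j, u_j>) where u_j is the displayed integer vector. Then <v, e_j> = <v, u_j> / sqrt(<u_j, u_j>), so |<v, e_j>|^2 = <v, u_j>^2 / <u_j, u_j>.
Coefficients: <v, e_1> = -7/sqrt(6), <v, e_2> = -7/sqrt(174), <v, e_3> = -2/sqrt(6525).
Square and sum: Σ |<v, e_j>|^2 = 1901/225.
Compute ||v||^2 = v·v = 13.
Deficit = 13 − 1901/225 = 1024/225 ≥ 0, confirming Bessel's inequality. (The deficit equals ||v − Σ <v,e_j> e_j||^2, the squared distance from v to span{e_j}.)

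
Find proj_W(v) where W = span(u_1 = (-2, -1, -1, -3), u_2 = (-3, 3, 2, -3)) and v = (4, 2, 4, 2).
proj_W(v) = (148/73, 200/73, 172/73, 264/73)

Set up U = [u_1 | ... | u_2] ∈ R^(4×2). The projector onto W = col(U) is P = U (U^T U)^(-1) U^T.
Compute U^T U =
  [15, 10]
  [10, 31],
and U^T v = (-20, -4).
Solve U^T U · c = U^T v for the coefficients: c = (-116/73, 28/73). The projection is proj_W(v) = U c.
Check: (v - proj_W(v)) · u_1 = 0  (should be 0).
Check: (v - proj_W(v)) · u_2 = 0  (should be 0).
Result: proj_W(v) = (148/73, 200/73, 172/73, 264/73).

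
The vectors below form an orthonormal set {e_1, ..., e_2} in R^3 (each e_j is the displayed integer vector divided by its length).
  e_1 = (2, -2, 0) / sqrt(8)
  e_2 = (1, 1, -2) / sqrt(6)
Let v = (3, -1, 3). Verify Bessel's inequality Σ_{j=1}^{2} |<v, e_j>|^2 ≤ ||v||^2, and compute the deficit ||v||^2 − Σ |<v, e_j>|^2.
Σ |<v, e_j>|^2 = 32/3; ||v||^2 = 19; deficit = 25/3

Write each e_j = u_j / sqrt(<u_j, u_j>) where u_j is the displayed integer vector. Then <v, e_j> = <v, u_j> / sqrt(<u_j, u_j>), so |<v, e_j>|^2 = <v, u_j>^2 / <u_j, u_j>.
Coefficients: <v, e_1> = 8/sqrt(8), <v, e_2> = -4/sqrt(6).
Square and sum: Σ |<v, e_j>|^2 = 32/3.
Compute ||v||^2 = v·v = 19.
Deficit = 19 − 32/3 = 25/3 ≥ 0, confirming Bessel's inequality. (The deficit equals ||v − Σ <v,e_j> e_j||^2, the squared distance from v to span{e_j}.)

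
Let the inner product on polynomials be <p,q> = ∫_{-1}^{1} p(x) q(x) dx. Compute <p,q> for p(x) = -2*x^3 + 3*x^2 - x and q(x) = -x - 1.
<p,q> = -8/15

Expand the product: p(x)·q(x) = 2*x^4 - x^3 - 2*x^2 + x.
∫_{-1}^{1} of each monomial x^k gives [2/(k+1) if k even, 0 if k odd]. Integrating term-by-term (or equivalently evaluating the antiderivative F(x) = 2*x^5/5 - x^4/4 - 2*x^3/3 + x^2/2 at the endpoints):
  F(1) − F(−1) = -1/60 − (31/60) = -8/15.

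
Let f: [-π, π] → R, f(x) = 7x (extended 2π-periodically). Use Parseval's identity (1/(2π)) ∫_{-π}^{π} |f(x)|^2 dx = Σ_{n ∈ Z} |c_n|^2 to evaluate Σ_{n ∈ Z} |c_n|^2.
Σ |c_n|^2 = 49π^2/3

Expand and integrate term by term over [-π, π]:
  ∫ (7x)^2 dx = 49·(2π^3/3); ∫ 2·7·(0)·x dx = 0 (odd integrand); ∫ 0^2 dx = 0·2π.
So (1/(2π)) ∫_{-π}^{π} (7x)^2 dx = 49π^2/3 + 0 = 49π^2/3.
Parseval ⇒ Σ |c_n|^2 = 49π^2/3.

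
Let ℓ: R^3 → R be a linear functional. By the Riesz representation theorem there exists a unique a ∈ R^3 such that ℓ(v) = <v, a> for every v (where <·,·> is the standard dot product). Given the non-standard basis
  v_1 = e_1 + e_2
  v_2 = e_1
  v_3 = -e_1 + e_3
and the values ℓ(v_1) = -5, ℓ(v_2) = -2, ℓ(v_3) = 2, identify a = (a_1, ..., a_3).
a = (-2, -3, 0)

Write a = (a_1, ..., a_3) in the standard basis. For each basis vector v_i, ℓ(v_i) = <v_i, a> is a linear equation in the a_j's. Collect the n equations into a matrix system V a = ℓ, where row i of V is v_i (expressed in the standard basis). Since V is invertible (lower-triangular with 1s on the diagonal, up to permutation), solve by back-substitution:
  V =
[[1, 1, 0],
 [1, 0, 0],
 [-1, 0, 1]]
  V a = (-5, -2, 2)
Solving gives a = (-2, -3, 0).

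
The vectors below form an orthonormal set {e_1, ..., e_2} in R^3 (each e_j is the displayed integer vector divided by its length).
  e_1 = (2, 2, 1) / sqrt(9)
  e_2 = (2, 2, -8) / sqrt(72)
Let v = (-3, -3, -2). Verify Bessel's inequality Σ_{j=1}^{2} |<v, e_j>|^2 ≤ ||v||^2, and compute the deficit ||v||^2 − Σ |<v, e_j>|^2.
Σ |<v, e_j>|^2 = 22; ||v||^2 = 22; deficit = 0

Write each e_j = u_j / sqrt(<u_j, u_j>) where u_j is the displayed integer vector. Then <v, e_j> = <v, u_j> / sqrt(<u_j, u_j>), so |<v, e_j>|^2 = <v, u_j>^2 / <u_j, u_j>.
Coefficients: <v, e_1> = -14/sqrt(9), <v, e_2> = 4/sqrt(72).
Square and sum: Σ |<v, e_j>|^2 = 22.
Compute ||v||^2 = v·v = 22.
Deficit = 22 − 22 = 0 ≥ 0, confirming Bessel's inequality. (The deficit equals ||v − Σ <v,e_j> e_j||^2, the squared distance from v to span{e_j}.)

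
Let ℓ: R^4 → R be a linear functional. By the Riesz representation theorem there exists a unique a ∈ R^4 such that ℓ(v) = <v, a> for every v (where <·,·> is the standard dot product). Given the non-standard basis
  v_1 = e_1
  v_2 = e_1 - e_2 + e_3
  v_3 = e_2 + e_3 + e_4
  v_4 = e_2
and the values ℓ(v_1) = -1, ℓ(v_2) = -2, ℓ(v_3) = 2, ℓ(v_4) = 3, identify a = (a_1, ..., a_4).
a = (-1, 3, 2, -3)

Write a = (a_1, ..., a_4) in the standard basis. For each basis vector v_i, ℓ(v_i) = <v_i, a> is a linear equation in the a_j's. Collect the n equations into a matrix system V a = ℓ, where row i of V is v_i (expressed in the standard basis). Since V is invertible (lower-triangular with 1s on the diagonal, up to permutation), solve by back-substitution:
  V =
[[1, 0, 0, 0],
 [1, -1, 1, 0],
 [0, 1, 1, 1],
 [0, 1, 0, 0]]
  V a = (-1, -2, 2, 3)
Solving gives a = (-1, 3, 2, -3).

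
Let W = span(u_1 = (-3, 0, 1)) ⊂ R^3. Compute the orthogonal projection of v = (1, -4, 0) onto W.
proj_W(v) = (9/10, 0, -3/10)

Set up U = [u_1 | ... | u_1] ∈ R^(3×1). The projector onto W = col(U) is P = U (U^T U)^(-1) U^T.
Compute U^T U =
  [10],
and U^T v = (-3).
Solve U^T U · c = U^T v for the coefficients: c = (-3/10). The projection is proj_W(v) = U c.
Check: (v - proj_W(v)) · u_1 = 0  (should be 0).
Result: proj_W(v) = (9/10, 0, -3/10).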